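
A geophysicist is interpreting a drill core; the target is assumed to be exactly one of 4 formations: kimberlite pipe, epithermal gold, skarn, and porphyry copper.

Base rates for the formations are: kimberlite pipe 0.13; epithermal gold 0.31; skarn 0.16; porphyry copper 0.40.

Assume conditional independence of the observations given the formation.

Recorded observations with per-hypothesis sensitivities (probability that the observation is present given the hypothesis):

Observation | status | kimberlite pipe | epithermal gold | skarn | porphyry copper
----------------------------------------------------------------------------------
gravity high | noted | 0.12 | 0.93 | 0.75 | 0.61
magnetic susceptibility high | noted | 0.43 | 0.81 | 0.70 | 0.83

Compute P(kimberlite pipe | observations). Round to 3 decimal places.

For each hypothesis, the unnormalized posterior weight is prior × product of the observation likelihoods:
  kimberlite pipe: 0.13 × 0.12 × 0.43 = 0.006708
  epithermal gold: 0.31 × 0.93 × 0.81 = 0.23352
  skarn: 0.16 × 0.75 × 0.70 = 0.084
  porphyry copper: 0.40 × 0.61 × 0.83 = 0.20252
Normalizing constant Z = 0.006708 + 0.23352 + 0.084 + 0.20252 = 0.52675.
P(kimberlite pipe | evidence) = 0.006708 / 0.52675 ≈ 0.013.

0.013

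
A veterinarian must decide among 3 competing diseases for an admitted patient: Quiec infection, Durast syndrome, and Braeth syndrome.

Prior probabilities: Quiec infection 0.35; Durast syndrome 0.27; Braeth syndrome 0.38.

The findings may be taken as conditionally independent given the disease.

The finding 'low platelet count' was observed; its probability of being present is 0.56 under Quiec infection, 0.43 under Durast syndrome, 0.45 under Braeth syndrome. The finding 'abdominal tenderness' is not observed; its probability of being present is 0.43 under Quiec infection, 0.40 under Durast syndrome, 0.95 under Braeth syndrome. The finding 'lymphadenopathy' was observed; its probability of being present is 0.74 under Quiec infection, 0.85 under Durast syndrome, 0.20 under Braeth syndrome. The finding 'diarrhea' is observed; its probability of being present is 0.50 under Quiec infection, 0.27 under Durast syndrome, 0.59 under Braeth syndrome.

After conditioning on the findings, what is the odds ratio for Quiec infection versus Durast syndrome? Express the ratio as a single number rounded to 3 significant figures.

2.59

Posterior odds equal prior odds times the likelihood ratio; only the two competing hypotheses matter (using 1 − P(present | H) for each absent finding).
  Quiec infection: 0.35 × 0.56 × (1 − 0.43) × 0.74 × 0.50 = 0.041336
  Durast syndrome: 0.27 × 0.43 × (1 − 0.40) × 0.85 × 0.27 = 0.015987
Odds(Quiec infection : Durast syndrome) = 0.041336 / 0.015987 ≈ 2.59.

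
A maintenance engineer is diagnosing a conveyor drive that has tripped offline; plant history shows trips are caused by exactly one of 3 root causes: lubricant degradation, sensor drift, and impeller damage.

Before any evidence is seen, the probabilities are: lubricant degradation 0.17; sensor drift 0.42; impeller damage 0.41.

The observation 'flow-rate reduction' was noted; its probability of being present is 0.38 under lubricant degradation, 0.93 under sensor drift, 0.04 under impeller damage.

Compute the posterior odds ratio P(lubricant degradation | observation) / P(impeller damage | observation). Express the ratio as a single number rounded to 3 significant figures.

3.94

Posterior odds equal prior odds times the likelihood ratio; only the two competing hypotheses matter.
  lubricant degradation: 0.17 × 0.38 = 0.0646
  impeller damage: 0.41 × 0.04 = 0.0164
Odds(lubricant degradation : impeller damage) = 0.0646 / 0.0164 ≈ 3.94.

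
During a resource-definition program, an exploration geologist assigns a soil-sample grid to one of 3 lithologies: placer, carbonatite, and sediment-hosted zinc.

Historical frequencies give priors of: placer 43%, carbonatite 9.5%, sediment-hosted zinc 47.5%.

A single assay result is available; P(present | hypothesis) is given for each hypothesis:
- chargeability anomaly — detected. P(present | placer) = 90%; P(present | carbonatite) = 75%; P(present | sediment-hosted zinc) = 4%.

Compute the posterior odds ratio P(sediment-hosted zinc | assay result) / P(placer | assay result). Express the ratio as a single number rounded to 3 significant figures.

0.0491

The normalizing constant cancels in an odds ratio, so compute prior × likelihood for the two hypotheses only:
  sediment-hosted zinc: 0.475 × 0.04 = 0.019
  placer: 0.430 × 0.90 = 0.387
Odds(sediment-hosted zinc : placer) = 0.019 / 0.387 ≈ 0.0491.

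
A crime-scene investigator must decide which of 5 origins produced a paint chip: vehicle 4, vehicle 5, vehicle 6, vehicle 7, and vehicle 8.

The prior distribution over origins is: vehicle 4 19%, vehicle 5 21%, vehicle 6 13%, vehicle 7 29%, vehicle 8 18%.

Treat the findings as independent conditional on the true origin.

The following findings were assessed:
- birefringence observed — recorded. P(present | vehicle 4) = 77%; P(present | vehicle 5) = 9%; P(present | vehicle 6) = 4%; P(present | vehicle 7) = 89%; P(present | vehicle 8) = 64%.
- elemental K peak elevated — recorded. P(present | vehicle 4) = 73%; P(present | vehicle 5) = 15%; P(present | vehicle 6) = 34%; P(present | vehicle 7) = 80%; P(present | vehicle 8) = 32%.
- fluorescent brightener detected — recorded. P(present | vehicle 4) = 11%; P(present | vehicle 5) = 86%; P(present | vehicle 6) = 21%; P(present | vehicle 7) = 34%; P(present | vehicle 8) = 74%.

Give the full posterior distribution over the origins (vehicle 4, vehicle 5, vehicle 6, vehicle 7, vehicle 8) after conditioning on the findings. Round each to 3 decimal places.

0.105, 0.022, 0.003, 0.627, 0.243

Multiply each prior by the joint likelihood of the evidence pattern:
  vehicle 4: 0.19 × 0.77 × 0.73 × 0.11 = 0.011748
  vehicle 5: 0.21 × 0.09 × 0.15 × 0.86 = 0.0024381
  vehicle 6: 0.13 × 0.04 × 0.34 × 0.21 = 0.00037128
  vehicle 7: 0.29 × 0.89 × 0.80 × 0.34 = 0.070203
  vehicle 8: 0.18 × 0.64 × 0.32 × 0.74 = 0.027279
The unnormalized weights sum to 0.11204.
P(vehicle 4 | evidence) = 0.011748 / 0.11204 ≈ 0.105
P(vehicle 5 | evidence) = 0.0024381 / 0.11204 ≈ 0.022
P(vehicle 6 | evidence) = 0.00037128 / 0.11204 ≈ 0.003
P(vehicle 7 | evidence) = 0.070203 / 0.11204 ≈ 0.627
P(vehicle 8 | evidence) = 0.027279 / 0.11204 ≈ 0.243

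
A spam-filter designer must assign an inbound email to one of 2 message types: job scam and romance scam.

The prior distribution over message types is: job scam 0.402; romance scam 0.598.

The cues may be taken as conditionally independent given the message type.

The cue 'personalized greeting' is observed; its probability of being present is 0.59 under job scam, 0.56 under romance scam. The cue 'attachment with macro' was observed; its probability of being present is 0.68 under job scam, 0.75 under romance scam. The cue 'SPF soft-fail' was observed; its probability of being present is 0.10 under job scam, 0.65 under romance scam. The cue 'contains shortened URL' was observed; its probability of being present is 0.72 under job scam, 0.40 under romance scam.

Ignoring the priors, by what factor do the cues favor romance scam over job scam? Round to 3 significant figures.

Joint likelihood of the cue pattern under each hypothesis:
  romance scam: 0.56 × 0.75 × 0.65 × 0.40 = 0.1092
  job scam: 0.59 × 0.68 × 0.10 × 0.72 = 0.028886
Bayes factor = 0.1092 / 0.028886 ≈ 3.78

3.78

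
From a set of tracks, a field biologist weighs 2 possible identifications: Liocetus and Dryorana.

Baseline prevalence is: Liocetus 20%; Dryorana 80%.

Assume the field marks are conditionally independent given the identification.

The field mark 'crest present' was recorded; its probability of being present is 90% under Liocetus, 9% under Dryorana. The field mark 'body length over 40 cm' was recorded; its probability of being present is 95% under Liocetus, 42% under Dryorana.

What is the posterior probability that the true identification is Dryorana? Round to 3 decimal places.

Multiply each prior by the joint likelihood of the field mark pattern:
  Liocetus: 0.20 × 0.90 × 0.95 = 0.171
  Dryorana: 0.80 × 0.09 × 0.42 = 0.03024
Normalizing constant Z = 0.171 + 0.03024 = 0.20124.
P(Dryorana | evidence) = 0.03024 / 0.20124 ≈ 0.150.

0.150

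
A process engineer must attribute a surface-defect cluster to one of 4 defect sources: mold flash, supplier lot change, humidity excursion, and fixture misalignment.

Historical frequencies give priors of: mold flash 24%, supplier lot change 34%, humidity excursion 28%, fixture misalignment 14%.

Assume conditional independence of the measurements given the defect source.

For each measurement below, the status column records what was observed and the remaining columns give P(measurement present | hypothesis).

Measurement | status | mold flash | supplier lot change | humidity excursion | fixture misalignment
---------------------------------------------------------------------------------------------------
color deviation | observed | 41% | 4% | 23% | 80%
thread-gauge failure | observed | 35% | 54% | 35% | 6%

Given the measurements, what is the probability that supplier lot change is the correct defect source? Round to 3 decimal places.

0.103

Multiply each prior by the joint likelihood of the measurement pattern:
  mold flash: 0.24 × 0.41 × 0.35 = 0.03444
  supplier lot change: 0.34 × 0.04 × 0.54 = 0.007344
  humidity excursion: 0.28 × 0.23 × 0.35 = 0.02254
  fixture misalignment: 0.14 × 0.80 × 0.06 = 0.00672
The unnormalized weights sum to 0.071044.
P(supplier lot change | evidence) = 0.007344 / 0.071044 ≈ 0.103.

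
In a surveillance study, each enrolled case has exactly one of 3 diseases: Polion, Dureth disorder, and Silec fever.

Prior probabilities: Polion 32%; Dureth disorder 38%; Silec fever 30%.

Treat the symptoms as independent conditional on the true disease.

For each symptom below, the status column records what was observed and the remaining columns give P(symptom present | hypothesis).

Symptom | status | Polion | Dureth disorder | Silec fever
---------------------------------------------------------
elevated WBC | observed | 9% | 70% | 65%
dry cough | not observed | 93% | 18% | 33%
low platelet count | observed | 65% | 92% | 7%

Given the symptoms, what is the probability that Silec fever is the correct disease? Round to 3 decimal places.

0.043

For each hypothesis, the unnormalized posterior weight is prior × product of the symptom likelihoods (using 1 − P(present | H) for each absent symptom):
  Polion: 0.32 × 0.09 × (1 − 0.93) × 0.65 = 0.0013104
  Dureth disorder: 0.38 × 0.70 × (1 − 0.18) × 0.92 = 0.20067
  Silec fever: 0.30 × 0.65 × (1 − 0.33) × 0.07 = 0.0091455
The unnormalized weights sum to 0.21113.
P(Silec fever | evidence) = 0.0091455 / 0.21113 ≈ 0.043.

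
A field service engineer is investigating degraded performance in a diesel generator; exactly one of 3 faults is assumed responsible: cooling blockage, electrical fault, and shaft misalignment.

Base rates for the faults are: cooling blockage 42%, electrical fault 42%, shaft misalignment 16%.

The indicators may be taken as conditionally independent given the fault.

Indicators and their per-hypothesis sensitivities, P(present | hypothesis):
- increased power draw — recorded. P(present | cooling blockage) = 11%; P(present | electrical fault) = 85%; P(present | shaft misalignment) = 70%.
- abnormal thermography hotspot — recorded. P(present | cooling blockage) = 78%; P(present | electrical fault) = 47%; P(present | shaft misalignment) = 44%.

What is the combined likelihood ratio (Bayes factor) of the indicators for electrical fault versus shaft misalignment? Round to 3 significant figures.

Joint likelihood of the indicator pattern under each hypothesis:
  electrical fault: 0.85 × 0.47 = 0.3995
  shaft misalignment: 0.70 × 0.44 = 0.308
Bayes factor = 0.3995 / 0.308 ≈ 1.30

1.30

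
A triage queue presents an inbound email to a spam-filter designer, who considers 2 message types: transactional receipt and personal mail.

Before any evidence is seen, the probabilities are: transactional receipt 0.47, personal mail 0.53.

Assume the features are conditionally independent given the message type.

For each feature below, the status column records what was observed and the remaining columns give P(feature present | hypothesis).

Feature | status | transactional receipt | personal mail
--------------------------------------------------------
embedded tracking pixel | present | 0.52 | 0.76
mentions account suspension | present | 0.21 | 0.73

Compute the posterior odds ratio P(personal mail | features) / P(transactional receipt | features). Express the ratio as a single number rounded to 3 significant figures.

The normalizing constant cancels in an odds ratio, so compute prior × likelihood for the two hypotheses only:
  personal mail: 0.53 × 0.76 × 0.73 = 0.29404
  transactional receipt: 0.47 × 0.52 × 0.21 = 0.051324
Odds(personal mail : transactional receipt) = 0.29404 / 0.051324 ≈ 5.73.

5.73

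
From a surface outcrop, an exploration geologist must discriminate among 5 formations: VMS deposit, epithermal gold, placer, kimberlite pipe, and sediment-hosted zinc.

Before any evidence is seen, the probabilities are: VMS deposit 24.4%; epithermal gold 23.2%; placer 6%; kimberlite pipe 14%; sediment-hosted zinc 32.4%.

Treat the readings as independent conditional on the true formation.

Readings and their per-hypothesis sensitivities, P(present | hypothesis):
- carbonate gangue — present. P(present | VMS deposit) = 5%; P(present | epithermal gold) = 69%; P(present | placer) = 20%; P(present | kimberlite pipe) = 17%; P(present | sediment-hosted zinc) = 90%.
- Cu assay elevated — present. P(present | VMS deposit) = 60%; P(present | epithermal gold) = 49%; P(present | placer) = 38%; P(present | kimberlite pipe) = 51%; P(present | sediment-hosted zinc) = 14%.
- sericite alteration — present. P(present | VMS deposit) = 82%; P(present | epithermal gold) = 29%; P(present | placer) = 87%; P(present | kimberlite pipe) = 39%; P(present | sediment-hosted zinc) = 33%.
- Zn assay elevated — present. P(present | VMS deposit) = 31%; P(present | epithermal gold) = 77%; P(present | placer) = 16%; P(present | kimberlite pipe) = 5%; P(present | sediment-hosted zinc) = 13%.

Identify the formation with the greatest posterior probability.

epithermal gold

For each hypothesis, the unnormalized posterior weight is prior × product of the reading likelihoods:
  VMS deposit: 0.244 × 0.05 × 0.60 × 0.82 × 0.31 = 0.0018607
  epithermal gold: 0.232 × 0.69 × 0.49 × 0.29 × 0.77 = 0.017515
  placer: 0.060 × 0.20 × 0.38 × 0.87 × 0.16 = 0.00063475
  kimberlite pipe: 0.140 × 0.17 × 0.51 × 0.39 × 0.05 = 0.00023669
  sediment-hosted zinc: 0.324 × 0.90 × 0.14 × 0.33 × 0.13 = 0.0017513
Marginal likelihood of the evidence = 0.021999.
P(VMS deposit | evidence) ≈ 0.0018607 / 0.021999 ≈ 0.085
P(epithermal gold | evidence) ≈ 0.017515 / 0.021999 ≈ 0.796
P(placer | evidence) ≈ 0.00063475 / 0.021999 ≈ 0.029
P(kimberlite pipe | evidence) ≈ 0.00023669 / 0.021999 ≈ 0.011
P(sediment-hosted zinc | evidence) ≈ 0.0017513 / 0.021999 ≈ 0.080
The largest is 0.796, so epithermal gold is most probable.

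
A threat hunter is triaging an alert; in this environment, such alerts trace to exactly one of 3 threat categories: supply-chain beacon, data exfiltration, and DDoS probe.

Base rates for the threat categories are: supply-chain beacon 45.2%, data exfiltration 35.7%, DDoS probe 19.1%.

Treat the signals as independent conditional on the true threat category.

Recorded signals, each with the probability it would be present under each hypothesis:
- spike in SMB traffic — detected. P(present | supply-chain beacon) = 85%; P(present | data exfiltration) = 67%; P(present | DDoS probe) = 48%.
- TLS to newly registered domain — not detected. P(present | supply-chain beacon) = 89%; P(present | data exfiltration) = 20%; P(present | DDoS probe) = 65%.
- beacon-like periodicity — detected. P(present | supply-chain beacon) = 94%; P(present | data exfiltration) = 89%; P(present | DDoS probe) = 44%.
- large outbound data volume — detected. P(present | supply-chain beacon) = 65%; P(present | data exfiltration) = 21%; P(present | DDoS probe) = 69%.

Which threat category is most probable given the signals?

data exfiltration

For each hypothesis, the unnormalized posterior weight is prior × product of the signal likelihoods (using 1 − P(present | H) for each absent signal):
  supply-chain beacon: 0.452 × 0.85 × (1 − 0.89) × 0.94 × 0.65 = 0.025822
  data exfiltration: 0.357 × 0.67 × (1 − 0.20) × 0.89 × 0.21 = 0.035764
  DDoS probe: 0.191 × 0.48 × (1 − 0.65) × 0.44 × 0.69 = 0.0097419
Marginal likelihood of the evidence = 0.071328.
P(supply-chain beacon | evidence) ≈ 0.025822 / 0.071328 ≈ 0.362
P(data exfiltration | evidence) ≈ 0.035764 / 0.071328 ≈ 0.501
P(DDoS probe | evidence) ≈ 0.0097419 / 0.071328 ≈ 0.137
The largest is 0.501, so data exfiltration is most probable.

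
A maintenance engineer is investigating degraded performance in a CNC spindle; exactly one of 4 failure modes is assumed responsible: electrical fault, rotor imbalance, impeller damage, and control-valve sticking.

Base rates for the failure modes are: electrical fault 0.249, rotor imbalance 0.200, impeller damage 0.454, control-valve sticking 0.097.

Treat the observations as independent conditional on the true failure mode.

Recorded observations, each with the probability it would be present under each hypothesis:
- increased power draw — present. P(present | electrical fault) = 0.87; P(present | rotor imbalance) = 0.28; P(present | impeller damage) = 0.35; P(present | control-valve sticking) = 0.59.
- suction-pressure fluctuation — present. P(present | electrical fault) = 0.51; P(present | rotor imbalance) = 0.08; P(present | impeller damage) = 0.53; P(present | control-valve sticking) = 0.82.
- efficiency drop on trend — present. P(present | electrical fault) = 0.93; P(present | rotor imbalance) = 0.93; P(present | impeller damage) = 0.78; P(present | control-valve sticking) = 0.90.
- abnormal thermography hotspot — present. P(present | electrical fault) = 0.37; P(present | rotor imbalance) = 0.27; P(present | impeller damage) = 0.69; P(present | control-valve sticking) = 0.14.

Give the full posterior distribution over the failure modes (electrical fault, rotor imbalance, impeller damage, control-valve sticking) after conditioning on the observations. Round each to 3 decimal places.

By Bayes' rule with conditional independence, the unnormalized weight for each hypothesis is prior × ∏ likelihoods:
  electrical fault: 0.249 × 0.87 × 0.51 × 0.93 × 0.37 = 0.038017
  rotor imbalance: 0.200 × 0.28 × 0.08 × 0.93 × 0.27 = 0.0011249
  impeller damage: 0.454 × 0.35 × 0.53 × 0.78 × 0.69 = 0.045326
  control-valve sticking: 0.097 × 0.59 × 0.82 × 0.90 × 0.14 = 0.005913
The unnormalized weights sum to 0.09038.
P(electrical fault | evidence) = 0.038017 / 0.09038 ≈ 0.421
P(rotor imbalance | evidence) = 0.0011249 / 0.09038 ≈ 0.012
P(impeller damage | evidence) = 0.045326 / 0.09038 ≈ 0.501
P(control-valve sticking | evidence) = 0.005913 / 0.09038 ≈ 0.065

0.421, 0.012, 0.501, 0.065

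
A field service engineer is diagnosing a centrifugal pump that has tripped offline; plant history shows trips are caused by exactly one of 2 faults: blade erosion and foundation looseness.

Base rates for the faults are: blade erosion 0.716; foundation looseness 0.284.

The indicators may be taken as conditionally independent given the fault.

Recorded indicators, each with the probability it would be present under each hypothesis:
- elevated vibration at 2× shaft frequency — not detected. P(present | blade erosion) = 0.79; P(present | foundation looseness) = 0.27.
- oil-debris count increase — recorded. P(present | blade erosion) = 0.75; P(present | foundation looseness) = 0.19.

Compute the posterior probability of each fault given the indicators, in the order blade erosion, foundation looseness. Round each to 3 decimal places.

By Bayes' rule with conditional independence, the unnormalized weight for each hypothesis is prior × ∏ likelihoods (using 1 − P(present | H) for each absent indicator):
  blade erosion: 0.716 × (1 − 0.79) × 0.75 = 0.11277
  foundation looseness: 0.284 × (1 − 0.27) × 0.19 = 0.039391
Normalizing constant Z = 0.11277 + 0.039391 = 0.15216.
P(blade erosion | evidence) = 0.11277 / 0.15216 ≈ 0.741
P(foundation looseness | evidence) = 0.039391 / 0.15216 ≈ 0.259

0.741, 0.259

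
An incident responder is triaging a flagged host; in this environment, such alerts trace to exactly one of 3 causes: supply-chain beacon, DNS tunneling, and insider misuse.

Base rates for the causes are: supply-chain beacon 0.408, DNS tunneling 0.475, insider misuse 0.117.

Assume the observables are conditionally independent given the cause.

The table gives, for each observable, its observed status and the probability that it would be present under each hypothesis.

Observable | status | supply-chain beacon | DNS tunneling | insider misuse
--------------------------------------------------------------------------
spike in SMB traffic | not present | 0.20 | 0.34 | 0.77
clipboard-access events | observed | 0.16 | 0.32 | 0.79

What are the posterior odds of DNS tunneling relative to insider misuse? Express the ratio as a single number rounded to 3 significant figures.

4.72

Posterior odds equal prior odds times the likelihood ratio; only the two competing hypotheses matter (using 1 − P(present | H) for each absent observable).
  DNS tunneling: 0.475 × (1 − 0.34) × 0.32 = 0.10032
  insider misuse: 0.117 × (1 − 0.77) × 0.79 = 0.021259
Posterior odds = 0.10032 / 0.021259 ≈ 4.72.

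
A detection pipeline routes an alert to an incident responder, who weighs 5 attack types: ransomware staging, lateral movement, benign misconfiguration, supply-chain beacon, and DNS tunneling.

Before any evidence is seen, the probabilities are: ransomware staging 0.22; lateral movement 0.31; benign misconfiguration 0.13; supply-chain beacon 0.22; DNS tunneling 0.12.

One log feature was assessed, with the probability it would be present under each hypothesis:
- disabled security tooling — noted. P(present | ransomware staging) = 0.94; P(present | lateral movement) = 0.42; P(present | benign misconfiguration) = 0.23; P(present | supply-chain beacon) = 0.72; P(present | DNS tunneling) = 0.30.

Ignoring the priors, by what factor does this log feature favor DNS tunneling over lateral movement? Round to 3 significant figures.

Likelihood of this log feature under each hypothesis:
  DNS tunneling: 0.3
  lateral movement: 0.42
Bayes factor = 0.3 / 0.42 ≈ 0.714

0.714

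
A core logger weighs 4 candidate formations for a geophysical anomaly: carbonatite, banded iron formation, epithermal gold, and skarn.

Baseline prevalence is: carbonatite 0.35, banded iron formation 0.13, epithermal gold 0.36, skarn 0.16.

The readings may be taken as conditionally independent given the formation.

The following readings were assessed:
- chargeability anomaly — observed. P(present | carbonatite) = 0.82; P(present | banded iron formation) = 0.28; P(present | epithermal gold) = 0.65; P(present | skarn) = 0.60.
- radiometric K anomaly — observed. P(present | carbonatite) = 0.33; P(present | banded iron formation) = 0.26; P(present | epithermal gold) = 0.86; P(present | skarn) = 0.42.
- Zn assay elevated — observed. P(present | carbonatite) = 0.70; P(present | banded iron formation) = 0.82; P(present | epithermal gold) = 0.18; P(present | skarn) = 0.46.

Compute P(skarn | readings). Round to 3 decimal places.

Multiply each prior by the joint likelihood of the reading pattern:
  carbonatite: 0.35 × 0.82 × 0.33 × 0.70 = 0.066297
  banded iron formation: 0.13 × 0.28 × 0.26 × 0.82 = 0.0077605
  epithermal gold: 0.36 × 0.65 × 0.86 × 0.18 = 0.036223
  skarn: 0.16 × 0.60 × 0.42 × 0.46 = 0.018547
Normalizing constant Z = 0.066297 + 0.0077605 + 0.036223 + 0.018547 = 0.12883.
P(skarn | evidence) = 0.018547 / 0.12883 ≈ 0.144.

0.144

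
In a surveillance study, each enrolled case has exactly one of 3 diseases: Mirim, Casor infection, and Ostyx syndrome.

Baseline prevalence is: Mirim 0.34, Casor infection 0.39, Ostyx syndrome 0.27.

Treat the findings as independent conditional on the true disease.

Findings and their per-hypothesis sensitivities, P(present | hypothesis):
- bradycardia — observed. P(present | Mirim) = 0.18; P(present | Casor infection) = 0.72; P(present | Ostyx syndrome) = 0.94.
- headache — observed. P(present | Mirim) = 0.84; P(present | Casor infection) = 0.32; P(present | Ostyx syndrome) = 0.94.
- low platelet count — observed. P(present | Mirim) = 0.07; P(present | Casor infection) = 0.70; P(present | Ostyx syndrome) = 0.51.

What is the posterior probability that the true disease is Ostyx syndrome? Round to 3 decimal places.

0.647

By Bayes' rule with conditional independence, the unnormalized weight for each hypothesis is prior × ∏ likelihoods:
  Mirim: 0.34 × 0.18 × 0.84 × 0.07 = 0.0035986
  Casor infection: 0.39 × 0.72 × 0.32 × 0.70 = 0.062899
  Ostyx syndrome: 0.27 × 0.94 × 0.94 × 0.51 = 0.12167
Normalizing constant Z = 0.0035986 + 0.062899 + 0.12167 = 0.18817.
P(Ostyx syndrome | evidence) = 0.12167 / 0.18817 ≈ 0.647.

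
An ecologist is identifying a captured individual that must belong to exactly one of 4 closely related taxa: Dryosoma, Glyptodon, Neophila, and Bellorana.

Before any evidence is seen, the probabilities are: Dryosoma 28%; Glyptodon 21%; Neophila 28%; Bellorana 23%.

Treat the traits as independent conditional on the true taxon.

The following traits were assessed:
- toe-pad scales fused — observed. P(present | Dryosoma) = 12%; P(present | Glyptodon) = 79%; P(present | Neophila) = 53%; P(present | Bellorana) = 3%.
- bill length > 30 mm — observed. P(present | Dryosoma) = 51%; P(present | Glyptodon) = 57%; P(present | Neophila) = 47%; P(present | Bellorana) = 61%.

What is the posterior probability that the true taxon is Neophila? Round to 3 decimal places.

0.376

Multiply each prior by the joint likelihood of the trait pattern:
  Dryosoma: 0.28 × 0.12 × 0.51 = 0.017136
  Glyptodon: 0.21 × 0.79 × 0.57 = 0.094563
  Neophila: 0.28 × 0.53 × 0.47 = 0.069748
  Bellorana: 0.23 × 0.03 × 0.61 = 0.004209
Marginal likelihood of the evidence = 0.18566.
P(Neophila | evidence) = 0.069748 / 0.18566 ≈ 0.376.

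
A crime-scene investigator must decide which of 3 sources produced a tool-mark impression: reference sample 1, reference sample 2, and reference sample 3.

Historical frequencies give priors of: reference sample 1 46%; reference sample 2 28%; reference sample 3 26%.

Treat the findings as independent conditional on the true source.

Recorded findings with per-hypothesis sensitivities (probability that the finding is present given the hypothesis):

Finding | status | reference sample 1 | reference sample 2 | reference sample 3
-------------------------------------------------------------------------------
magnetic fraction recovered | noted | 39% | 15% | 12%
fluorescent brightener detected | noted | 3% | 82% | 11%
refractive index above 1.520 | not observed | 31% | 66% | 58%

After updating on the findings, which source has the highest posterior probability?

reference sample 2

For each hypothesis, the unnormalized posterior weight is prior × product of the finding likelihoods (using 1 − P(present | H) for each absent finding):
  reference sample 1: 0.46 × 0.39 × 0.03 × (1 − 0.31) = 0.0037136
  reference sample 2: 0.28 × 0.15 × 0.82 × (1 − 0.66) = 0.01171
  reference sample 3: 0.26 × 0.12 × 0.11 × (1 − 0.58) = 0.0014414
Normalizing constant Z = 0.0037136 + 0.01171 + 0.0014414 = 0.016865.
P(reference sample 1 | evidence) ≈ 0.0037136 / 0.016865 ≈ 0.220
P(reference sample 2 | evidence) ≈ 0.01171 / 0.016865 ≈ 0.694
P(reference sample 3 | evidence) ≈ 0.0014414 / 0.016865 ≈ 0.085
The largest is 0.694, so reference sample 2 is most probable.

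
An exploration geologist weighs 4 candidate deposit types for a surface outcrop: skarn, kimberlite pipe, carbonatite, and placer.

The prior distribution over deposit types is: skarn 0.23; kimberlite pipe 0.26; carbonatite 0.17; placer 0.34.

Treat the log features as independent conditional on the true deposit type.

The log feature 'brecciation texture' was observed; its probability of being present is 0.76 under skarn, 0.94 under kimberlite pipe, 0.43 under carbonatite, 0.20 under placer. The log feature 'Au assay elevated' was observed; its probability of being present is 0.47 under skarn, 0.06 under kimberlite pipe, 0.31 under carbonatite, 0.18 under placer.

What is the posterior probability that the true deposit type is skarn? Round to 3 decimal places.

0.624

By Bayes' rule with conditional independence, the unnormalized weight for each hypothesis is prior × ∏ likelihoods:
  skarn: 0.23 × 0.76 × 0.47 = 0.082156
  kimberlite pipe: 0.26 × 0.94 × 0.06 = 0.014664
  carbonatite: 0.17 × 0.43 × 0.31 = 0.022661
  placer: 0.34 × 0.20 × 0.18 = 0.01224
The unnormalized weights sum to 0.13172.
P(skarn | evidence) = 0.082156 / 0.13172 ≈ 0.624.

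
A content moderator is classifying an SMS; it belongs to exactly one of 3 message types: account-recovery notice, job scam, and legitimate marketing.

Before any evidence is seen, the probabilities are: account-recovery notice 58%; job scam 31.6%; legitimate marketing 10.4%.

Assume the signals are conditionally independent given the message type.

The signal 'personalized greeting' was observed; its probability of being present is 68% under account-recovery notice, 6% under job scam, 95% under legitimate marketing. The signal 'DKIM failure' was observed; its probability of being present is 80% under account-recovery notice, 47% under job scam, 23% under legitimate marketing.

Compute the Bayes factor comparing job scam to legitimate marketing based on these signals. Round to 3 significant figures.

0.129

Joint likelihood of the signal pattern under each hypothesis:
  job scam: 0.06 × 0.47 = 0.0282
  legitimate marketing: 0.95 × 0.23 = 0.2185
Bayes factor = 0.0282 / 0.2185 ≈ 0.129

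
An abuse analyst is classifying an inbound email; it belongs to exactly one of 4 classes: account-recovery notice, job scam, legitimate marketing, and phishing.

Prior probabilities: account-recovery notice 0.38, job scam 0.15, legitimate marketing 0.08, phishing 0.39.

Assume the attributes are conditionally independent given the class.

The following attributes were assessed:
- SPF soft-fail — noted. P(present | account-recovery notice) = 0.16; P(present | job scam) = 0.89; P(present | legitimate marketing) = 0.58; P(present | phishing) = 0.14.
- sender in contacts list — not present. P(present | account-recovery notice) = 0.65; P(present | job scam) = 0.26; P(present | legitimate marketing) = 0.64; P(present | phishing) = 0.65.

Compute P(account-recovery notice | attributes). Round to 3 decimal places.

0.137

For each hypothesis, the unnormalized posterior weight is prior × product of the attribute likelihoods (using 1 − P(present | H) for each absent attribute):
  account-recovery notice: 0.38 × 0.16 × (1 − 0.65) = 0.02128
  job scam: 0.15 × 0.89 × (1 − 0.26) = 0.09879
  legitimate marketing: 0.08 × 0.58 × (1 − 0.64) = 0.016704
  phishing: 0.39 × 0.14 × (1 − 0.65) = 0.01911
Normalizing constant Z = 0.02128 + 0.09879 + 0.016704 + 0.01911 = 0.15588.
P(account-recovery notice | evidence) = 0.02128 / 0.15588 ≈ 0.137.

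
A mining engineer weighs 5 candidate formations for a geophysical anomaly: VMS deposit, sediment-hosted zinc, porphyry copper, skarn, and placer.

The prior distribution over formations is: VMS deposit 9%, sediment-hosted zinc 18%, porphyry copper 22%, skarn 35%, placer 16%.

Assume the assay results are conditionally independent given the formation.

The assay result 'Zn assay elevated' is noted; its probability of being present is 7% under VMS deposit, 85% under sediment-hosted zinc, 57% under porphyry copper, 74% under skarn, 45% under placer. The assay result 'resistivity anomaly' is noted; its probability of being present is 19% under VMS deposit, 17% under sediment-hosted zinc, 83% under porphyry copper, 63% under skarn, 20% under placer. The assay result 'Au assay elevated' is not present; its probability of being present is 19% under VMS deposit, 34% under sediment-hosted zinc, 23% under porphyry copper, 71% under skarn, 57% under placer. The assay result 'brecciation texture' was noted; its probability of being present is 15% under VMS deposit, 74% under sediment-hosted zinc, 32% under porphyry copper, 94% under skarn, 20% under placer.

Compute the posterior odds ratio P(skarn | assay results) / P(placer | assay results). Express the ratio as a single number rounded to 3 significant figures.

Unnormalized posterior weight (prior times the assay result likelihoods) for each of the two hypotheses (using 1 − P(present | H) for each absent assay result):
  skarn: 0.35 × 0.74 × 0.63 × (1 − 0.71) × 0.94 = 0.04448
  placer: 0.16 × 0.45 × 0.20 × (1 − 0.57) × 0.20 = 0.0012384
Posterior odds = 0.04448 / 0.0012384 ≈ 35.9.

35.9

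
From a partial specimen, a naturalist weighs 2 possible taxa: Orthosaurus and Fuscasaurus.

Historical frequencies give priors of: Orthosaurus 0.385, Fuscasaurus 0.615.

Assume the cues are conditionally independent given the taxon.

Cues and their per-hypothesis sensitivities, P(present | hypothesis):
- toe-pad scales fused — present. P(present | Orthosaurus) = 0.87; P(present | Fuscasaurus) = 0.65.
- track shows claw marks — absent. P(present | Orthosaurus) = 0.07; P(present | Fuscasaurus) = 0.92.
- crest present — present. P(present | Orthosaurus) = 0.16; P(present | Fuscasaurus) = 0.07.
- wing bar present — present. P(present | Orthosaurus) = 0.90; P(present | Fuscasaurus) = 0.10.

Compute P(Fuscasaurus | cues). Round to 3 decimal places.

0.005

By Bayes' rule with conditional independence, the unnormalized weight for each hypothesis is prior × ∏ likelihoods (using 1 − P(present | H) for each absent cue):
  Orthosaurus: 0.385 × 0.87 × (1 − 0.07) × 0.16 × 0.90 = 0.044857
  Fuscasaurus: 0.615 × 0.65 × (1 − 0.92) × 0.07 × 0.10 = 0.00022386
Normalizing constant Z = 0.044857 + 0.00022386 = 0.04508.
P(Fuscasaurus | evidence) = 0.00022386 / 0.04508 ≈ 0.005.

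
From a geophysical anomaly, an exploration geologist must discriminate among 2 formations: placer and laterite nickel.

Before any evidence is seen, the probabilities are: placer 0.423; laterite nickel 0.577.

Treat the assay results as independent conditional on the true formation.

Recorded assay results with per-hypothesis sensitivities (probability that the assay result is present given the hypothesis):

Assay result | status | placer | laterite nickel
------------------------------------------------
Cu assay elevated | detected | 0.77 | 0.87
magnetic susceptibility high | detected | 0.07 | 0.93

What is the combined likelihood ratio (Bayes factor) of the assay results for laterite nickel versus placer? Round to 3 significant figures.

15.0

Take the product of per-assay result likelihoods under each hypothesis, then divide.
  laterite nickel: 0.87 × 0.93 = 0.8091
  placer: 0.77 × 0.07 = 0.0539
Bayes factor = 0.8091 / 0.0539 ≈ 15.0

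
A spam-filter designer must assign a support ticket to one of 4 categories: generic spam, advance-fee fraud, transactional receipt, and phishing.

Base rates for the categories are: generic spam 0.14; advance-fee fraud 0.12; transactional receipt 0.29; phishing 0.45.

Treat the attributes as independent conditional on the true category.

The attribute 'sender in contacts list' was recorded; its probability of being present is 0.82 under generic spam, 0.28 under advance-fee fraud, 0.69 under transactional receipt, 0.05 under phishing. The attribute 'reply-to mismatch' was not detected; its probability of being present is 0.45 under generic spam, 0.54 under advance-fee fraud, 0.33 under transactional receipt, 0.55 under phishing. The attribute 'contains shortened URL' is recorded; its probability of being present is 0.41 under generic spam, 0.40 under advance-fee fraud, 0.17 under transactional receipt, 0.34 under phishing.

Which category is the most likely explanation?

generic spam

Multiply each prior by the joint likelihood of the attribute pattern (using 1 − P(present | H) for each absent attribute):
  generic spam: 0.14 × 0.82 × (1 − 0.45) × 0.41 = 0.025887
  advance-fee fraud: 0.12 × 0.28 × (1 − 0.54) × 0.40 = 0.0061824
  transactional receipt: 0.29 × 0.69 × (1 − 0.33) × 0.17 = 0.022791
  phishing: 0.45 × 0.05 × (1 − 0.55) × 0.34 = 0.0034425
Normalizing constant Z = 0.025887 + 0.0061824 + 0.022791 + 0.0034425 = 0.058304.
P(generic spam | evidence) ≈ 0.025887 / 0.058304 ≈ 0.444
P(advance-fee fraud | evidence) ≈ 0.0061824 / 0.058304 ≈ 0.106
P(transactional receipt | evidence) ≈ 0.022791 / 0.058304 ≈ 0.391
P(phishing | evidence) ≈ 0.0034425 / 0.058304 ≈ 0.059
The largest is 0.444, so generic spam is most probable.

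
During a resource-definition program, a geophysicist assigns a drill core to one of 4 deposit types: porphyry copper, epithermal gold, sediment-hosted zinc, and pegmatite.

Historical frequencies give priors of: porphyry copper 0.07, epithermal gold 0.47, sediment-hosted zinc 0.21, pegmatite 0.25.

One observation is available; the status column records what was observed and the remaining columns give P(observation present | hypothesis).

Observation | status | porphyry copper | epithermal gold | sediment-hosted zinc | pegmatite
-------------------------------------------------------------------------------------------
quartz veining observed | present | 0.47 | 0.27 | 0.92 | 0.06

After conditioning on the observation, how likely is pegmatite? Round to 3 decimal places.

For each hypothesis, the unnormalized posterior weight is prior × likelihood:
  porphyry copper: 0.07 × 0.47 = 0.0329
  epithermal gold: 0.47 × 0.27 = 0.1269
  sediment-hosted zinc: 0.21 × 0.92 = 0.1932
  pegmatite: 0.25 × 0.06 = 0.015
Normalizing constant Z = 0.0329 + 0.1269 + 0.1932 + 0.015 = 0.368.
P(pegmatite | evidence) = 0.015 / 0.368 ≈ 0.041.

0.041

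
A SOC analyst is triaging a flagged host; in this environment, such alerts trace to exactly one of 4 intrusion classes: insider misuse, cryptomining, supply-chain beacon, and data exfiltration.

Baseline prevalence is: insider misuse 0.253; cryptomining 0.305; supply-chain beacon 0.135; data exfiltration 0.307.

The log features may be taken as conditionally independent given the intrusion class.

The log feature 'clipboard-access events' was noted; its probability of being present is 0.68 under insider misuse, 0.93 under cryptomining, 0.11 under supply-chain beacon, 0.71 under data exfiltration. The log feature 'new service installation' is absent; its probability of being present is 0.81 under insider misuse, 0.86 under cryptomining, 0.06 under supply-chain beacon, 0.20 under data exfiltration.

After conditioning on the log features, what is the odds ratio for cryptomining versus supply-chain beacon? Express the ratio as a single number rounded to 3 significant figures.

2.84

The normalizing constant cancels in an odds ratio, so compute prior × likelihood for the two hypotheses only (using 1 − P(present | H) for each absent log feature):
  cryptomining: 0.305 × 0.93 × (1 − 0.86) = 0.039711
  supply-chain beacon: 0.135 × 0.11 × (1 − 0.06) = 0.013959
Odds(cryptomining : supply-chain beacon) = 0.039711 / 0.013959 ≈ 2.84.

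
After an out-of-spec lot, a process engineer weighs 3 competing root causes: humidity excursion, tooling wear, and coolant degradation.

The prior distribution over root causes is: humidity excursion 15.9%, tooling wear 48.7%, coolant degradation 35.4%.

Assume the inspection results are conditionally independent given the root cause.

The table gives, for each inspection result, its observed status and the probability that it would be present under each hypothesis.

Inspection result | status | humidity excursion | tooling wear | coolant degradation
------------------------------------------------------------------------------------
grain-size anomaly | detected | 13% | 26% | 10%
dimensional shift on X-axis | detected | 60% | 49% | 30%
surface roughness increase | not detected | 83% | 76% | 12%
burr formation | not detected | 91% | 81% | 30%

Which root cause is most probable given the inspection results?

coolant degradation

For each hypothesis, the unnormalized posterior weight is prior × product of the inspection result likelihoods (using 1 − P(present | H) for each absent inspection result):
  humidity excursion: 0.159 × 0.13 × 0.60 × (1 − 0.83) × (1 − 0.91) = 0.00018975
  tooling wear: 0.487 × 0.26 × 0.49 × (1 − 0.76) × (1 − 0.81) = 0.0028292
  coolant degradation: 0.354 × 0.10 × 0.30 × (1 − 0.12) × (1 − 0.30) = 0.0065419
Marginal likelihood of the evidence = 0.0095609.
P(humidity excursion | evidence) ≈ 0.00018975 / 0.0095609 ≈ 0.020
P(tooling wear | evidence) ≈ 0.0028292 / 0.0095609 ≈ 0.296
P(coolant degradation | evidence) ≈ 0.0065419 / 0.0095609 ≈ 0.684
The largest is 0.684, so coolant degradation is most probable.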